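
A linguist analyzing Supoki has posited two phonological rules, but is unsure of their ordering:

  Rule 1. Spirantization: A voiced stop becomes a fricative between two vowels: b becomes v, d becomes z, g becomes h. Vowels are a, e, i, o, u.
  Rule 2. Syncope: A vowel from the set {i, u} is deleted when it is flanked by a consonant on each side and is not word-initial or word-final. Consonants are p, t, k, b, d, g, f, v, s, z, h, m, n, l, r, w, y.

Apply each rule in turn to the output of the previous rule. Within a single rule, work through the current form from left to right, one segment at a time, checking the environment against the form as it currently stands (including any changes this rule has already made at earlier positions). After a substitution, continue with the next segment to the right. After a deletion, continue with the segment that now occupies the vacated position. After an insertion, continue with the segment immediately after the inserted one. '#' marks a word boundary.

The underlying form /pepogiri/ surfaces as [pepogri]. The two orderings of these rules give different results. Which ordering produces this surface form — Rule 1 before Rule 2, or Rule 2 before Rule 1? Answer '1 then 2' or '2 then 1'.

Order 1 then 2:
  1 Spirantization: [pepogiri] → [pepohiri]
  2 Syncope: [pepohiri] → [pepohri]
  result: [pepohri]
Order 2 then 1:
  2 Syncope: [pepogiri] → [pepogri]
  1 Spirantization: no change — [pepogri]
  result: [pepogri]

2 then 1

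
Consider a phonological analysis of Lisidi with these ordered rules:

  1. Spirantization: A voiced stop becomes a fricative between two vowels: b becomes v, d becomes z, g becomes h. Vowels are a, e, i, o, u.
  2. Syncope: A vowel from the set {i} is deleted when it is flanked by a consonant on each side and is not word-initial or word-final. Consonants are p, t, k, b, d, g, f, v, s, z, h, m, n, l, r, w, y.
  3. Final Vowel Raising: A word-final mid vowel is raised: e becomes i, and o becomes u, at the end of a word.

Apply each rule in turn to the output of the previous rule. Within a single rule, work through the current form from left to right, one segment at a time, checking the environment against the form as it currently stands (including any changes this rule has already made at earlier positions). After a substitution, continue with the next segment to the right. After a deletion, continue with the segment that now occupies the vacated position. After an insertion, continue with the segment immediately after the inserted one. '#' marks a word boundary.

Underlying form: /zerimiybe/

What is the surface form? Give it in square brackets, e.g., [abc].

1 Spirantization: no change — [zerimiybe]
2 Syncope: [zerimiybe] → [zermybe]
3 Final Vowel Raising: [zermybe] → [zermybi]

[zermybi]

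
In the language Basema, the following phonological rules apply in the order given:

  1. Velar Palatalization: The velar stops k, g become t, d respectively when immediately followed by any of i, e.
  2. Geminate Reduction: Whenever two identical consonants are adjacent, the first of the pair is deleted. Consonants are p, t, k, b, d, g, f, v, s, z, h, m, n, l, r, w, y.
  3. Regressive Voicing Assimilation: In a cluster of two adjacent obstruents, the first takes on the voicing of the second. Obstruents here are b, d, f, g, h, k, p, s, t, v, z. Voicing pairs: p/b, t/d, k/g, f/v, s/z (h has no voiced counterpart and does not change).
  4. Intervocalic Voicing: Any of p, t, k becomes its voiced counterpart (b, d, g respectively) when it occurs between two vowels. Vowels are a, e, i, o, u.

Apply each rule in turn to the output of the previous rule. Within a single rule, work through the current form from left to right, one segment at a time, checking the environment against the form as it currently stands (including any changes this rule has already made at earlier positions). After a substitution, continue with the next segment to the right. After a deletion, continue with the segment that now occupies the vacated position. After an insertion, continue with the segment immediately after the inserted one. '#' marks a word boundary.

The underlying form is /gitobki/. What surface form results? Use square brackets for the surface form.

[didopti]

1 Velar Palatalization: [gitobki] → [ditobti]
2 Geminate Reduction: no change — [ditobti]
3 Regressive Voicing Assimilation: [ditobti] → [ditopti]
4 Intervocalic Voicing: [ditopti] → [didopti]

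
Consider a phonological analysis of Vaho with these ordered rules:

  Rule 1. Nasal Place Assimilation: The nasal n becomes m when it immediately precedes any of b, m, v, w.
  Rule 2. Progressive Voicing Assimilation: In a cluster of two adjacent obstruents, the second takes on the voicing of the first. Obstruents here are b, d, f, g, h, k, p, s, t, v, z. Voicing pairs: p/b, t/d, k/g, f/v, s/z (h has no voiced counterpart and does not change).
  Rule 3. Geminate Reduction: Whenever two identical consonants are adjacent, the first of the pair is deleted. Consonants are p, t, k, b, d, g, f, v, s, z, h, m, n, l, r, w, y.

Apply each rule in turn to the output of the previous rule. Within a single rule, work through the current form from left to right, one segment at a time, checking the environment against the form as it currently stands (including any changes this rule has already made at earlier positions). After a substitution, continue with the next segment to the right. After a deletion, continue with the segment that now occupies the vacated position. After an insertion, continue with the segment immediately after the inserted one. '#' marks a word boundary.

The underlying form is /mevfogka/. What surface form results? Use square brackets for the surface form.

[mevoga]

Rule 1 Nasal Place Assimilation: no change — [mevfogka]
Rule 2 Progressive Voicing Assimilation: [mevfogka] → [mevvogga]
Rule 3 Geminate Reduction: [mevvogga] → [mevoga]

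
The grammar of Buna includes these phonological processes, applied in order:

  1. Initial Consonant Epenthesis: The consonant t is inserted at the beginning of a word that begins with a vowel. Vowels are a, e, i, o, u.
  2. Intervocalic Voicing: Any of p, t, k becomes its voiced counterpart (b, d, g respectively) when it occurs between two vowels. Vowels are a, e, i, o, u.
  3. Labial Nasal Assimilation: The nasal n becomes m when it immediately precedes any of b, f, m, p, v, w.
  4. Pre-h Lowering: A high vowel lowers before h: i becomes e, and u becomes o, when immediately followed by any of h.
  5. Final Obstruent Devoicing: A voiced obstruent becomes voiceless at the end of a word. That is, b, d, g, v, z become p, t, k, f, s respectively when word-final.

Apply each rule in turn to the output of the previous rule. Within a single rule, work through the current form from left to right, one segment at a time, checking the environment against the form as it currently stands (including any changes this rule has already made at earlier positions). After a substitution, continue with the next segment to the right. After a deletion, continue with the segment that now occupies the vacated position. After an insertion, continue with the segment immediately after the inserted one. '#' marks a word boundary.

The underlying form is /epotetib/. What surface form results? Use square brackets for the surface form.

[tebodedip]

1 Initial Consonant Epenthesis: [epotetib] → [tepotetib]
2 Intervocalic Voicing: [tepotetib] → [tebodedib]
3 Labial Nasal Assimilation: no change — [tebodedib]
4 Pre-h Lowering: no change — [tebodedib]
5 Final Obstruent Devoicing: [tebodedib] → [tebodedip]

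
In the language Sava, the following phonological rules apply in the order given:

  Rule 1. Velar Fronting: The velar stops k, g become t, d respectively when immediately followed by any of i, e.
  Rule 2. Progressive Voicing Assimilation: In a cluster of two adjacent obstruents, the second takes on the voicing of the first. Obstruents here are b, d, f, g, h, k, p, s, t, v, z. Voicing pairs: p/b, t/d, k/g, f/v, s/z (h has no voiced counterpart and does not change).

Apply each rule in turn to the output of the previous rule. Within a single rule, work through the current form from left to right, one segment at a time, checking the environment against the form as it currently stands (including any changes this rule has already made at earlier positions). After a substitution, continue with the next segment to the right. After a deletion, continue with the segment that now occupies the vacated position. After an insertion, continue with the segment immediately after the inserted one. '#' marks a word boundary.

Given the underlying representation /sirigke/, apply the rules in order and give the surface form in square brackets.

Rule 1 Velar Fronting: [sirigke] → [sirigte]
Rule 2 Progressive Voicing Assimilation: [sirigte] → [sirigde]

[sirigde]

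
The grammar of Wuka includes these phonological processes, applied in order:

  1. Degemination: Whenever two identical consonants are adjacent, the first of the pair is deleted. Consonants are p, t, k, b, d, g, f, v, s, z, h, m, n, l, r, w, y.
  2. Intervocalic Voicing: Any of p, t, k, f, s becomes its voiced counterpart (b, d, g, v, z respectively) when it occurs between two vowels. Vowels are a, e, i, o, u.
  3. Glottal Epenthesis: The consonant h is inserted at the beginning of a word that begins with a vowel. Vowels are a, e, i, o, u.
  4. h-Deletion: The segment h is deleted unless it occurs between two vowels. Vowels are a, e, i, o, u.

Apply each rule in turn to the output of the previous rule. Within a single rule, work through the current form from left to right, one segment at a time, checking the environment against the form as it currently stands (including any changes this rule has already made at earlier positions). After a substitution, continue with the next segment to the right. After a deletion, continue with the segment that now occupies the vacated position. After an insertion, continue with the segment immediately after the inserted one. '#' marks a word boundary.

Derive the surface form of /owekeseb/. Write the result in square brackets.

1 Degemination: no change — [owekeseb]
2 Intervocalic Voicing: [owekeseb] → [owegezeb]
3 Glottal Epenthesis: [owegezeb] → [howegezeb]
4 h-Deletion: [howegezeb] → [owegezeb]

[owegezeb]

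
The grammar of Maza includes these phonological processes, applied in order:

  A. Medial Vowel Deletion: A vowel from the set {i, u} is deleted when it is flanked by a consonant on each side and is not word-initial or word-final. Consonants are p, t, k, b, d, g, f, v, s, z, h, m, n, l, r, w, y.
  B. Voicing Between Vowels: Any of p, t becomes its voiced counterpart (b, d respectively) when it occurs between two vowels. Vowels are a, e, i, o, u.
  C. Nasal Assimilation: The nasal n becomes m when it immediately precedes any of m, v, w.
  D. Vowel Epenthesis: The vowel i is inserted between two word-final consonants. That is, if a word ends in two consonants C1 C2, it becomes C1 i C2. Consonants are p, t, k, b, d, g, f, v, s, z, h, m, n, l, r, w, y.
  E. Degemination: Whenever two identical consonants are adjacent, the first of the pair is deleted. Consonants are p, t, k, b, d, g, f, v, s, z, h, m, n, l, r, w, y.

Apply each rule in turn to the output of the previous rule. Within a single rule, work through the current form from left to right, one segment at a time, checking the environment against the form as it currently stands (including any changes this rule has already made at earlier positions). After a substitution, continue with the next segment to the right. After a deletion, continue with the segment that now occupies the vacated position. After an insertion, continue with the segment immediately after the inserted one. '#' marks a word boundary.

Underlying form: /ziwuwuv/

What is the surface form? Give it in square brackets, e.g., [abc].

A Medial Vowel Deletion: [ziwuwuv] → [zwwv]
B Voicing Between Vowels: no change — [zwwv]
C Nasal Assimilation: no change — [zwwv]
D Vowel Epenthesis: [zwwv] → [zwwiv]
E Degemination: [zwwiv] → [zwiv]

[zwiv]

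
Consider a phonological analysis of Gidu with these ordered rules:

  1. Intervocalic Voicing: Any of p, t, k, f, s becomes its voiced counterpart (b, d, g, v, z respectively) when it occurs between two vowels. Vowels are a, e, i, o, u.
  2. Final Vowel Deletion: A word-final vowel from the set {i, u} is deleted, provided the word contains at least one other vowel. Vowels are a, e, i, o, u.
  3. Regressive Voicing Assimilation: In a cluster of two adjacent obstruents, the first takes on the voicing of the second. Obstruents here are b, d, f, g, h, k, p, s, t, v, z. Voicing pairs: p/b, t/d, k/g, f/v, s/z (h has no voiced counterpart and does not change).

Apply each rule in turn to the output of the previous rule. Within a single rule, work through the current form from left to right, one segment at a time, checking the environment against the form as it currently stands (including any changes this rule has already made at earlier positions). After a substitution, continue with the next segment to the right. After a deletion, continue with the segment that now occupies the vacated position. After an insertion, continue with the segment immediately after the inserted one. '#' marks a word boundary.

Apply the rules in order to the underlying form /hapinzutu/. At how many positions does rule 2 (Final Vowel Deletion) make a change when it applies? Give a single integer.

1

1 Intervocalic Voicing: [hapinzutu] → [habinzudu]
2 Final Vowel Deletion: [habinzudu] → [habinzud]
3 Regressive Voicing Assimilation: no change — [habinzud]
Rule 2 changed 1 position(s).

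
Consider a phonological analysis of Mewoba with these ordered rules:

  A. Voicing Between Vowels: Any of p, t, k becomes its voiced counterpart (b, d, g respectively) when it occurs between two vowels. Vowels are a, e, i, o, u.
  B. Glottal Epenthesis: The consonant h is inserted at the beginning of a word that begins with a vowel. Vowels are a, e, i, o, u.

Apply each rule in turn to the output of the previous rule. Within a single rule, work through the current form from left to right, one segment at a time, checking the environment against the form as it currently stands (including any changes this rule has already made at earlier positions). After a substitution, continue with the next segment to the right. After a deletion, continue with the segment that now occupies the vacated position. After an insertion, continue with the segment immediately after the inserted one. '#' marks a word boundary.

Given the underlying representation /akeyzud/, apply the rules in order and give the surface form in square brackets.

A Voicing Between Vowels: [akeyzud] → [ageyzud]
B Glottal Epenthesis: [ageyzud] → [hageyzud]

[hageyzud]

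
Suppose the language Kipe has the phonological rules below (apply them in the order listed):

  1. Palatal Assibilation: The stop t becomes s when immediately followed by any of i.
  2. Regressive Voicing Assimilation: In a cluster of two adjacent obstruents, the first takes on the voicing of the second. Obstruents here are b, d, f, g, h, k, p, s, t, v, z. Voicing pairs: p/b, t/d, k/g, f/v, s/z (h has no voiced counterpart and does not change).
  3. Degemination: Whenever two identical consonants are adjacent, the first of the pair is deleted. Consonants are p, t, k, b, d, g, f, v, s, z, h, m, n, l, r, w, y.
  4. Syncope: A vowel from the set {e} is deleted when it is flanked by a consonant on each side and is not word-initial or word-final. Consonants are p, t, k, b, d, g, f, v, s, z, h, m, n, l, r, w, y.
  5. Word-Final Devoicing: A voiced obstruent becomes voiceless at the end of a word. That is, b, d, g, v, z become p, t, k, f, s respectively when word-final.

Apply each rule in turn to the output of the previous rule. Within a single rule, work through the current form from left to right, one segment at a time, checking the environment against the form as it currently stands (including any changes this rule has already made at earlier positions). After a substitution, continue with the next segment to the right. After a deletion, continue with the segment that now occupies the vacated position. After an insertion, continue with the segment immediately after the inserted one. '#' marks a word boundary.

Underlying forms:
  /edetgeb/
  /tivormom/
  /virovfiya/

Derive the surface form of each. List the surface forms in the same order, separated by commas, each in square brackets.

/edetgeb/:
  1 Palatal Assibilation: no change — [edetgeb]
  2 Regressive Voicing Assimilation: [edetgeb] → [ededgeb]
  3 Degemination: no change — [ededgeb]
  4 Syncope: [ededgeb] → [eddgb]
  5 Word-Final Devoicing: [eddgb] → [eddgp]
/tivormom/:
  1 Palatal Assibilation: [tivormom] → [sivormom]
  2 Regressive Voicing Assimilation: no change — [sivormom]
  3 Degemination: no change — [sivormom]
  4 Syncope: no change — [sivormom]
  5 Word-Final Devoicing: no change — [sivormom]
/virovfiya/:
  1 Palatal Assibilation: no change — [virovfiya]
  2 Regressive Voicing Assimilation: [virovfiya] → [viroffiya]
  3 Degemination: [viroffiya] → [virofiya]
  4 Syncope: no change — [virofiya]
  5 Word-Final Devoicing: no change — [virofiya]

[eddgp], [sivormom], [virofiya]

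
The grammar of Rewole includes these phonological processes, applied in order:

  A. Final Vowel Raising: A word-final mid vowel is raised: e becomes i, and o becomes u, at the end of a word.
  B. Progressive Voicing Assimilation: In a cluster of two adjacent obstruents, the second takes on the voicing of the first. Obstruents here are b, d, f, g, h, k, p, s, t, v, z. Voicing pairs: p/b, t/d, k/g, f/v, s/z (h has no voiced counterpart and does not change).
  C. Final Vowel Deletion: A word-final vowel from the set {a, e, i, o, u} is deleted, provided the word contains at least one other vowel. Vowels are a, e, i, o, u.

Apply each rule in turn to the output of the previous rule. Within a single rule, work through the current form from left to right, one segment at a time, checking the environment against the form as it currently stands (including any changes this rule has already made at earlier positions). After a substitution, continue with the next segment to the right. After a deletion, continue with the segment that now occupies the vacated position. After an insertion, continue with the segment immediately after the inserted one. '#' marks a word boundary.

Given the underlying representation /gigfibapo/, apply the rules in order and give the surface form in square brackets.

A Final Vowel Raising: [gigfibapo] → [gigfibapu]
B Progressive Voicing Assimilation: [gigfibapu] → [gigvibapu]
C Final Vowel Deletion: [gigvibapu] → [gigvibap]

[gigvibap]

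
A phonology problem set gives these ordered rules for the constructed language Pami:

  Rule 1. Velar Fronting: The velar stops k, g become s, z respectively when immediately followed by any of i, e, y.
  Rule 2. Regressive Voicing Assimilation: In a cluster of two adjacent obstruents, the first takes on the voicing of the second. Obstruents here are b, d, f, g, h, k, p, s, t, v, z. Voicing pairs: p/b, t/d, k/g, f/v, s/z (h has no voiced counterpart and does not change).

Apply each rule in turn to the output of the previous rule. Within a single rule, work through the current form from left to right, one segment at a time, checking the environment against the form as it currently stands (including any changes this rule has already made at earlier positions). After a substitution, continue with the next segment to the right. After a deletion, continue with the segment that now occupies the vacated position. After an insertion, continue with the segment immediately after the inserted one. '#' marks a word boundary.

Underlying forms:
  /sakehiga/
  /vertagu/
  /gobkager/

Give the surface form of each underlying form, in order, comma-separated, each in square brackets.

/sakehiga/:
  Rule 1 Velar Fronting: [sakehiga] → [sasehiga]
  Rule 2 Regressive Voicing Assimilation: no change — [sasehiga]
/vertagu/:
  Rule 1 Velar Fronting: no change — [vertagu]
  Rule 2 Regressive Voicing Assimilation: no change — [vertagu]
/gobkager/:
  Rule 1 Velar Fronting: [gobkager] → [gobkazer]
  Rule 2 Regressive Voicing Assimilation: [gobkazer] → [gopkazer]

[sasehiga], [vertagu], [gopkazer]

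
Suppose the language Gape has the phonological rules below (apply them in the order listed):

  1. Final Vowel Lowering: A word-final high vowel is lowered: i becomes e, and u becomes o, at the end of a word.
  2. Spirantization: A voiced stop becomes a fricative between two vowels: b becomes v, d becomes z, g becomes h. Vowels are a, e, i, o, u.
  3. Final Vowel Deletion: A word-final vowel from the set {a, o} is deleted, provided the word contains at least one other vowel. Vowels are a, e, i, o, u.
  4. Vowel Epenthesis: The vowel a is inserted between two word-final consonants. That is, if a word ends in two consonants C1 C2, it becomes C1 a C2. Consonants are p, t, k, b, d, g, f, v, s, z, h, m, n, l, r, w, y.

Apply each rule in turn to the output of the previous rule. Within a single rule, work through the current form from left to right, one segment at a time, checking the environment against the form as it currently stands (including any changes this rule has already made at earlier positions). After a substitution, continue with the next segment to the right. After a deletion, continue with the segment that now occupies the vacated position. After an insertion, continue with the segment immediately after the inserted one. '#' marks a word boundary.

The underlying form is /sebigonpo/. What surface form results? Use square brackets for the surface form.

[sevihonap]

1 Final Vowel Lowering: no change — [sebigonpo]
2 Spirantization: [sebigonpo] → [sevihonpo]
3 Final Vowel Deletion: [sevihonpo] → [sevihonp]
4 Vowel Epenthesis: [sevihonp] → [sevihonap]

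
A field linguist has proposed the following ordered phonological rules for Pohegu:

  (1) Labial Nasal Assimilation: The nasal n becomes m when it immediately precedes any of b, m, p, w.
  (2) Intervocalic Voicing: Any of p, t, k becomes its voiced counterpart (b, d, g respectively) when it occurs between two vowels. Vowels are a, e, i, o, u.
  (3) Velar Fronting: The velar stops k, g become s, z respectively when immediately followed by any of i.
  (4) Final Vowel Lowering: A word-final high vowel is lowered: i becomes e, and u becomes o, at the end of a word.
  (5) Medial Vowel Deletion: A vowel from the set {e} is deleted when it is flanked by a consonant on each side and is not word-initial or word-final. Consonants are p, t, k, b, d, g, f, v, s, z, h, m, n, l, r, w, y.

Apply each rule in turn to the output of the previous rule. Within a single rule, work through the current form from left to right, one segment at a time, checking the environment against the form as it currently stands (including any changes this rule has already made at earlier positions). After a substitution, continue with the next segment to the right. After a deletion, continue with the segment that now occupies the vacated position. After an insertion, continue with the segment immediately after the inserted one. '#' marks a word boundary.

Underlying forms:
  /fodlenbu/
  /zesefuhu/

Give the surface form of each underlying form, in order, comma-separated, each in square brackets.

[fodlmbo], [zsfuho]

/fodlenbu/:
  (1) Labial Nasal Assimilation: [fodlenbu] → [fodlembu]
  (2) Intervocalic Voicing: no change — [fodlembu]
  (3) Velar Fronting: no change — [fodlembu]
  (4) Final Vowel Lowering: [fodlembu] → [fodlembo]
  (5) Medial Vowel Deletion: [fodlembo] → [fodlmbo]
/zesefuhu/:
  (1) Labial Nasal Assimilation: no change — [zesefuhu]
  (2) Intervocalic Voicing: no change — [zesefuhu]
  (3) Velar Fronting: no change — [zesefuhu]
  (4) Final Vowel Lowering: [zesefuhu] → [zesefuho]
  (5) Medial Vowel Deletion: [zesefuho] → [zsfuho]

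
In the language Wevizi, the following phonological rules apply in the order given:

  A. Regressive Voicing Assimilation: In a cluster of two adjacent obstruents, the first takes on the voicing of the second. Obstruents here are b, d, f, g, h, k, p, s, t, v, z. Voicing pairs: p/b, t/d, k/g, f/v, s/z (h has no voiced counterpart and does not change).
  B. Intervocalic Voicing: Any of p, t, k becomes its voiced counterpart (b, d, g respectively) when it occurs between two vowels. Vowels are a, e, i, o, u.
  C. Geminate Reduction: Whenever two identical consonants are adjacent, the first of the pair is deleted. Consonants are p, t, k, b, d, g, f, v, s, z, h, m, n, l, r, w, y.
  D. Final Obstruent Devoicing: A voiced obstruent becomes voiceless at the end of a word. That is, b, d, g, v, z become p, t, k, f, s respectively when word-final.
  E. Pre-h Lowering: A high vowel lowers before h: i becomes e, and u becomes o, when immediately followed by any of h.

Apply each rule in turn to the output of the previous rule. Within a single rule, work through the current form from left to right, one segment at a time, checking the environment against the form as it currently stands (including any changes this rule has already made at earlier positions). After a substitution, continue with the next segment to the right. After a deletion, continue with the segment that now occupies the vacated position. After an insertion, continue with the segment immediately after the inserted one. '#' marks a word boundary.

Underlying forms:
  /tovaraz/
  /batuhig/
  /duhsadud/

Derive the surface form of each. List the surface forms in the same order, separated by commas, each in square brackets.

/tovaraz/:
  A Regressive Voicing Assimilation: no change — [tovaraz]
  B Intervocalic Voicing: no change — [tovaraz]
  C Geminate Reduction: no change — [tovaraz]
  D Final Obstruent Devoicing: [tovaraz] → [tovaras]
  E Pre-h Lowering: no change — [tovaras]
/batuhig/:
  A Regressive Voicing Assimilation: no change — [batuhig]
  B Intervocalic Voicing: [batuhig] → [baduhig]
  C Geminate Reduction: no change — [baduhig]
  D Final Obstruent Devoicing: [baduhig] → [baduhik]
  E Pre-h Lowering: [baduhik] → [badohik]
/duhsadud/:
  A Regressive Voicing Assimilation: no change — [duhsadud]
  B Intervocalic Voicing: no change — [duhsadud]
  C Geminate Reduction: no change — [duhsadud]
  D Final Obstruent Devoicing: [duhsadud] → [duhsadut]
  E Pre-h Lowering: [duhsadut] → [dohsadut]

[tovaras], [badohik], [dohsadut]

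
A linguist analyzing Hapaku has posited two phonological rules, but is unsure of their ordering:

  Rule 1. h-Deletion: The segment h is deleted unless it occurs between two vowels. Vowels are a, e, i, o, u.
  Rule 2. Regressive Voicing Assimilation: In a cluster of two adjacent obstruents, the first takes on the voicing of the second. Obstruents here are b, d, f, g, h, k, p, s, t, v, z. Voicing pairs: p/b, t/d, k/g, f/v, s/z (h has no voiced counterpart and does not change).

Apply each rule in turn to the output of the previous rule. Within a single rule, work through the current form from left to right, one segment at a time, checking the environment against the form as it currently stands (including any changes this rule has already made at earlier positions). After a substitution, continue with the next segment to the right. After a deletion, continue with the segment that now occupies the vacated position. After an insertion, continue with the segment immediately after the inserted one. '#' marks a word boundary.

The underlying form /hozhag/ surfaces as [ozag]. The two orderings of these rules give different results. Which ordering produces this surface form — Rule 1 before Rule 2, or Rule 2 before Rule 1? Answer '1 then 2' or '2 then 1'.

Order 1 then 2:
  1 h-Deletion: [hozhag] → [ozag]
  2 Regressive Voicing Assimilation: no change — [ozag]
  result: [ozag]
Order 2 then 1:
  2 Regressive Voicing Assimilation: [hozhag] → [hoshag]
  1 h-Deletion: [hoshag] → [osag]
  result: [osag]

1 then 2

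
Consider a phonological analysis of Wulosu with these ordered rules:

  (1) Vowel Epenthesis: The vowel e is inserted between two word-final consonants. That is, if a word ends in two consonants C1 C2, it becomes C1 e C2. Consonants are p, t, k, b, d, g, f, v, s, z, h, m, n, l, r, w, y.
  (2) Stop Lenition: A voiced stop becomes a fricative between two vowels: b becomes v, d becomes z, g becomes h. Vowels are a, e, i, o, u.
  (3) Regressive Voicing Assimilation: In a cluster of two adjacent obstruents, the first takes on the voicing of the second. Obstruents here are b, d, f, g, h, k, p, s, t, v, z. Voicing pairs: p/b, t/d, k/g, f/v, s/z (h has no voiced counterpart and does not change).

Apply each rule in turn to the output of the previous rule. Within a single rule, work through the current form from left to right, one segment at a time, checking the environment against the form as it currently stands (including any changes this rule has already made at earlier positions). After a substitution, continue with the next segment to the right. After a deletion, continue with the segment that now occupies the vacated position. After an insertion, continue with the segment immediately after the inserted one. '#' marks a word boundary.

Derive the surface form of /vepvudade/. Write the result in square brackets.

[vebvuzaze]

(1) Vowel Epenthesis: no change — [vepvudade]
(2) Stop Lenition: [vepvudade] → [vepvuzaze]
(3) Regressive Voicing Assimilation: [vepvuzaze] → [vebvuzaze]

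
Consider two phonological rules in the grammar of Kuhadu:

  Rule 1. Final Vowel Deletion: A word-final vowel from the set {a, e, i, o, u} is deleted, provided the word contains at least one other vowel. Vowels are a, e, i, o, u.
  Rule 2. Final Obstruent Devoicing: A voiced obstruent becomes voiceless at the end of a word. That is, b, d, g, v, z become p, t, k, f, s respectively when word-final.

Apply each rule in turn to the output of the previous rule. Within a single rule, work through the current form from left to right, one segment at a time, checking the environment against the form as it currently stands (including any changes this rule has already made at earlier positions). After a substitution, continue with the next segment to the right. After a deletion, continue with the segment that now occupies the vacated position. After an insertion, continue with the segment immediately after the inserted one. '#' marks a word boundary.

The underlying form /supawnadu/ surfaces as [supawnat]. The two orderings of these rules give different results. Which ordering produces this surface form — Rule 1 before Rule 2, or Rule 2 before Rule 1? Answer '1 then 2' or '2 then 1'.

Order 1 then 2:
  1 Final Vowel Deletion: [supawnadu] → [supawnad]
  2 Final Obstruent Devoicing: [supawnad] → [supawnat]
  result: [supawnat]
Order 2 then 1:
  2 Final Obstruent Devoicing: no change — [supawnadu]
  1 Final Vowel Deletion: [supawnadu] → [supawnad]
  result: [supawnad]

1 then 2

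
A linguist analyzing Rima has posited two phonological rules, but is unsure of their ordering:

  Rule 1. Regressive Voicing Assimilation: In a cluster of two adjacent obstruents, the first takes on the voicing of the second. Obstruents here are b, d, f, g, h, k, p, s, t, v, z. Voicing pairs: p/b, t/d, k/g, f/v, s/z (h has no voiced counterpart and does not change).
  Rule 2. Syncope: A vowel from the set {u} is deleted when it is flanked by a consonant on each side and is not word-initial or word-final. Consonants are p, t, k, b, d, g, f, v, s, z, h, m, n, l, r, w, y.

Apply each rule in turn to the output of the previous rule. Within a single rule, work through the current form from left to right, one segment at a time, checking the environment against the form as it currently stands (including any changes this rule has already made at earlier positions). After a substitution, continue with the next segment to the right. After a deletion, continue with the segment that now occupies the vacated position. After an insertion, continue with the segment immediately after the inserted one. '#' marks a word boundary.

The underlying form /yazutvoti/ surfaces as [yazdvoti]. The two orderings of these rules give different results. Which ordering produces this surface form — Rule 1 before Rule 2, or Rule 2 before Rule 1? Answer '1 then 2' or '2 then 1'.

Order 1 then 2:
  1 Regressive Voicing Assimilation: [yazutvoti] → [yazudvoti]
  2 Syncope: [yazudvoti] → [yazdvoti]
  result: [yazdvoti]
Order 2 then 1:
  2 Syncope: [yazutvoti] → [yaztvoti]
  1 Regressive Voicing Assimilation: [yaztvoti] → [yasdvoti]
  result: [yasdvoti]

1 then 2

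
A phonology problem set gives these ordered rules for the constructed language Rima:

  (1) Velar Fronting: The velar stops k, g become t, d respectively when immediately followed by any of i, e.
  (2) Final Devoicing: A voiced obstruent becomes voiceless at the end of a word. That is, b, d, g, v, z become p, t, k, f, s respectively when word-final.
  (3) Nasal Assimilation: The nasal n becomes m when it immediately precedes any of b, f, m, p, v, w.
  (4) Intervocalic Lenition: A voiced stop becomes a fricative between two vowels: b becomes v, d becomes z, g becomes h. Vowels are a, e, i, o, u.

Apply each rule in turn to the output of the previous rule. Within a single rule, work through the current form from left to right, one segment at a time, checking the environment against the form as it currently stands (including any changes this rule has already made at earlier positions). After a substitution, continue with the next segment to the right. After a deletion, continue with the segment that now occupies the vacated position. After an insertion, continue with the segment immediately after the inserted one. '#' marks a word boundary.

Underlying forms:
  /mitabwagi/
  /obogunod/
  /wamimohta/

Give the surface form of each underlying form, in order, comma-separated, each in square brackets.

/mitabwagi/:
  (1) Velar Fronting: [mitabwagi] → [mitabwadi]
  (2) Final Devoicing: no change — [mitabwadi]
  (3) Nasal Assimilation: no change — [mitabwadi]
  (4) Intervocalic Lenition: [mitabwadi] → [mitabwazi]
/obogunod/:
  (1) Velar Fronting: no change — [obogunod]
  (2) Final Devoicing: [obogunod] → [obogunot]
  (3) Nasal Assimilation: no change — [obogunot]
  (4) Intervocalic Lenition: [obogunot] → [ovohunot]
/wamimohta/:
  (1) Velar Fronting: no change — [wamimohta]
  (2) Final Devoicing: no change — [wamimohta]
  (3) Nasal Assimilation: no change — [wamimohta]
  (4) Intervocalic Lenition: no change — [wamimohta]

[mitabwazi], [ovohunot], [wamimohta]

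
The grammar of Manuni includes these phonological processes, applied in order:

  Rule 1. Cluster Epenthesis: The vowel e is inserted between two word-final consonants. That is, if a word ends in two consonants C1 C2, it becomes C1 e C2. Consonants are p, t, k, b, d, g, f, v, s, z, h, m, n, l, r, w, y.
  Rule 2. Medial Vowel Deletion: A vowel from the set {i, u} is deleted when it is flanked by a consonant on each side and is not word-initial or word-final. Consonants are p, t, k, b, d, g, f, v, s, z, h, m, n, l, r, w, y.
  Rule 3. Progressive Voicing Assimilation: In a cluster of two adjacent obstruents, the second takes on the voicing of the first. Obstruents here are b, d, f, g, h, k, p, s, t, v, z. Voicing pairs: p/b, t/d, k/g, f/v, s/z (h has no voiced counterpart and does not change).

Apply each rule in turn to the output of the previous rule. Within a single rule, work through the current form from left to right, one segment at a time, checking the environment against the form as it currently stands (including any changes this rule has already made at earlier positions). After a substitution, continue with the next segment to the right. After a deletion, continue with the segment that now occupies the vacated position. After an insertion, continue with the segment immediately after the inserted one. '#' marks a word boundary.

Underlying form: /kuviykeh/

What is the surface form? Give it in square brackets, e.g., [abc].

[kfykeh]

Rule 1 Cluster Epenthesis: no change — [kuviykeh]
Rule 2 Medial Vowel Deletion: [kuviykeh] → [kvykeh]
Rule 3 Progressive Voicing Assimilation: [kvykeh] → [kfykeh]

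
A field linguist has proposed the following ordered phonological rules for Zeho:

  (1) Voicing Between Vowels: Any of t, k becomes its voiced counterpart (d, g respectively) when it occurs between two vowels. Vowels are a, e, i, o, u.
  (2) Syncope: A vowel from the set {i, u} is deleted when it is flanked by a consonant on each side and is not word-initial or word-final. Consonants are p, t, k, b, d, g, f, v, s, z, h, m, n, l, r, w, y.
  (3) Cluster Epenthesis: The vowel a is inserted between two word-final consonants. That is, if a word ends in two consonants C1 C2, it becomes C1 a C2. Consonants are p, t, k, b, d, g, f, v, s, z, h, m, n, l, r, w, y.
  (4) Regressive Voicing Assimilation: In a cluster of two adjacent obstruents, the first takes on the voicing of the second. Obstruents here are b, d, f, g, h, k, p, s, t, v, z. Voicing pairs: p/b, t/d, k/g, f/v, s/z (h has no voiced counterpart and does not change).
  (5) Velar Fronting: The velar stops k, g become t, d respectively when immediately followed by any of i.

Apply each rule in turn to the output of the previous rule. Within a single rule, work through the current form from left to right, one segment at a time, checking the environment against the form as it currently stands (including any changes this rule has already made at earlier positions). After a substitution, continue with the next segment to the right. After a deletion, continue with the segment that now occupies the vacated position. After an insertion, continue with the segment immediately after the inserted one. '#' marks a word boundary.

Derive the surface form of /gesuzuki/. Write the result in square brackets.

(1) Voicing Between Vowels: [gesuzuki] → [gesuzugi]
(2) Syncope: [gesuzugi] → [geszgi]
(3) Cluster Epenthesis: no change — [geszgi]
(4) Regressive Voicing Assimilation: [geszgi] → [gezzgi]
(5) Velar Fronting: [gezzgi] → [gezzdi]

[gezzdi]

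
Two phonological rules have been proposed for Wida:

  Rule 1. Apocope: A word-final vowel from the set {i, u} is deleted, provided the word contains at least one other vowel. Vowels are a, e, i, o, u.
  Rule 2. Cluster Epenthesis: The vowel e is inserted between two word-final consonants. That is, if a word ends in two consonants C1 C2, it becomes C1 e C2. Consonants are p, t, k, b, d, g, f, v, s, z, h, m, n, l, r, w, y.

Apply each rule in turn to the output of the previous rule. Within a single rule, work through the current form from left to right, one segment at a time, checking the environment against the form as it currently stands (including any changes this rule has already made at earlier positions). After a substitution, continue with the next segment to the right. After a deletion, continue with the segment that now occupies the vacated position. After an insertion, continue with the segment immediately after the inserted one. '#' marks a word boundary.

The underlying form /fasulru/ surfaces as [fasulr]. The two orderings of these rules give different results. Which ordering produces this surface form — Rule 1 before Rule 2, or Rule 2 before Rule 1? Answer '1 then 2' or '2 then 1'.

Order 1 then 2:
  1 Apocope: [fasulru] → [fasulr]
  2 Cluster Epenthesis: [fasulr] → [fasuler]
  result: [fasuler]
Order 2 then 1:
  2 Cluster Epenthesis: no change — [fasulru]
  1 Apocope: [fasulru] → [fasulr]
  result: [fasulr]

2 then 1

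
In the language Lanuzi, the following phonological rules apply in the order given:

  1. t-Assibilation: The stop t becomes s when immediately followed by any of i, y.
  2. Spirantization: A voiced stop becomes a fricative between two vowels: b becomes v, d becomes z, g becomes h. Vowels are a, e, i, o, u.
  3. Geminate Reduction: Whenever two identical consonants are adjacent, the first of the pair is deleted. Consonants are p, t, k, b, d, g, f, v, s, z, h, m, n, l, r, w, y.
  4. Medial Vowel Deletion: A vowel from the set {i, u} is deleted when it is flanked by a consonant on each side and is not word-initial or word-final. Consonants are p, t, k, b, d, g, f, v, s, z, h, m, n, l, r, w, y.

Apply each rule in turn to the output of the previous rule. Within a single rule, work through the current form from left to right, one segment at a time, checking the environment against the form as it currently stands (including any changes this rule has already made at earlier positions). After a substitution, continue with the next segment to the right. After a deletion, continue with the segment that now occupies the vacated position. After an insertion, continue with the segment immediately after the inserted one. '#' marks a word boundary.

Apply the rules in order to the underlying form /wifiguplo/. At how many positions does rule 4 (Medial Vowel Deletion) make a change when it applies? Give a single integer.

1 t-Assibilation: no change — [wifiguplo]
2 Spirantization: [wifiguplo] → [wifihuplo]
3 Geminate Reduction: no change — [wifihuplo]
4 Medial Vowel Deletion: [wifihuplo] → [wfhplo]
Rule 4 changed 3 position(s).

3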